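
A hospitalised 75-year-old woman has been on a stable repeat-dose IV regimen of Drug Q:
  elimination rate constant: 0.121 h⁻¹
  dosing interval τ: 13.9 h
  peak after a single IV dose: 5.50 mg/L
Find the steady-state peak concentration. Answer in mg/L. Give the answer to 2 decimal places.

e^(−kτ) = e^(−0.1210 × 13.9) = 0.1860
Accumulation ratio R = 1 / (1 − e^(−kτ)) = 1 / (1 − 0.1860) = 1.229
Steady-state peak = C₀ × R = 5.50 × 1.229 = 6.760 mg/L

6.76 mg/L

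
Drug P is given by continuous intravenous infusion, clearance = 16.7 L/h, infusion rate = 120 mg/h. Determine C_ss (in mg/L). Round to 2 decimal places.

7.19 mg/L

At steady state Css = R₀ / CL = 120 / 16.70 = 7.186 mg/L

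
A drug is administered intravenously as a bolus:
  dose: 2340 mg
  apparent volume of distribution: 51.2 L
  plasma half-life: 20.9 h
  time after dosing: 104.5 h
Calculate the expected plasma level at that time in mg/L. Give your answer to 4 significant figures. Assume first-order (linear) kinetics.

C₀ = Dose / Vd = 2340 / 51.2 = 45.70 mg/L
k = ln2 / t½ = 0.693147 / 20.9 = 0.03316 h⁻¹
t / t½ = 104.5 / 20.9 = 5 half-lives
C = C₀ × (1/2)^5 = 45.70 × 0.03125 = 1.428 mg/L

1.428 mg/L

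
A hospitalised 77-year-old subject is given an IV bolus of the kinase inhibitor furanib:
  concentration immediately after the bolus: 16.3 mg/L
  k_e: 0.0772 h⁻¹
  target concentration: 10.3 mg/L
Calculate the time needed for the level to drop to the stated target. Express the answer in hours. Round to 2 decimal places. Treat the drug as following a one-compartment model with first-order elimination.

5.95 h

t = ln(C₀ / C) / k = ln(16.30 / 10.3) / 0.07720
  = ln(1.583) / 0.07720 = 0.4593 / 0.07720 = 5.949 h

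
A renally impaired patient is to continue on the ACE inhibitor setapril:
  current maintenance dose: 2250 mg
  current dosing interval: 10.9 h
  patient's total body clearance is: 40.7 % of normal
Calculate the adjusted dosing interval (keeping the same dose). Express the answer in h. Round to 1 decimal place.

To keep the same average steady-state level, dosing rate must scale with clearance.
CL ratio = 40.7 / 100 = 0.4070
New interval (same dose) = 10.9 / 0.4070 = 26.78 h

26.8 h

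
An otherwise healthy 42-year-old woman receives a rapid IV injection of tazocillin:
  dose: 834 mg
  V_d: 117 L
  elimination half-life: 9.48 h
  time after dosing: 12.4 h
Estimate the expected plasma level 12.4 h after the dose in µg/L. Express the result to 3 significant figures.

2880 µg/L

C₀ = Dose / Vd = 834.0 / 117 = 7.128 mg/L
k = ln2 / t½ = 0.693147 / 9.48 = 0.07312 h⁻¹
C = C₀ · e^(−k·t) = 7.128 × e^(−0.07312 × 12.4)
  = 7.128 × 0.4039 = 2.879 mg/L
Convert: 2.879 mg/L × 1000 = 2879 µg/L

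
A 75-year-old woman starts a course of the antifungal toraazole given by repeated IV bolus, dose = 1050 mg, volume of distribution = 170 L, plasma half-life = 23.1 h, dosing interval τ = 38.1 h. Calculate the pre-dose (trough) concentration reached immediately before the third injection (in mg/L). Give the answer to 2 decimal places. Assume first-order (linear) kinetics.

C₀ per dose = Dose / Vd = 1050 / 170 = 6.176 mg/L
k = ln2 / t½ = 0.693147 / 23.1 = 0.03001 h⁻¹
Fraction remaining after one interval: r = e^(−kτ) = e^(−0.03001 × 38.1) = 0.3187
Before dose 3, 2 doses have been given (aged 1τ, 2τ).
C_trough = C₀ × (r + r²) = 6.176 × (0.3187 + 0.1016) = 2.596 mg/L

2.60 mg/L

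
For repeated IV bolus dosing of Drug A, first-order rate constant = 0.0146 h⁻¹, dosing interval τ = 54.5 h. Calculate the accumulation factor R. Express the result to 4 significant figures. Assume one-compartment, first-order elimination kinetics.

1.822

e^(−kτ) = e^(−0.01460 × 54.5) = 0.4513
Accumulation ratio R = 1 / (1 − e^(−kτ)) = 1 / (1 − 0.4513) = 1.822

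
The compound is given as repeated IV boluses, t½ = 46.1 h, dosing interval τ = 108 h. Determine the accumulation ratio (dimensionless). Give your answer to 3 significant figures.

k = ln2 / t½ = 0.693147 / 46.1 = 0.01504 h⁻¹
e^(−kτ) = e^(−0.01504 × 108) = 0.1970
Accumulation ratio R = 1 / (1 − e^(−kτ)) = 1 / (1 − 0.1970) = 1.245

1.25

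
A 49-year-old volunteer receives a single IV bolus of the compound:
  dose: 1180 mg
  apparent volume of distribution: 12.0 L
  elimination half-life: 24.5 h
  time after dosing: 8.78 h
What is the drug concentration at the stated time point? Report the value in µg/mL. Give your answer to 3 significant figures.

C₀ = Dose / Vd = 1180 / 12.0 = 98.33 mg/L
k = ln2 / t½ = 0.693147 / 24.5 = 0.02829 h⁻¹
C = C₀ · e^(−k·t) = 98.33 × e^(−0.02829 × 8.78)
  = 98.33 × 0.7801 = 76.71 mg/L
(76.71 mg/L = 76.71 µg/mL)

76.7 µg/mL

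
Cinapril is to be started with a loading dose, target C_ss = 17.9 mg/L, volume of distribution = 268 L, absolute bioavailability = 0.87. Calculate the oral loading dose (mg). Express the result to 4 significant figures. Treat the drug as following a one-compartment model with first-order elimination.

5514 mg

LD = Css × Vd / F = 17.9 × 268 / 0.87 = 5514 mg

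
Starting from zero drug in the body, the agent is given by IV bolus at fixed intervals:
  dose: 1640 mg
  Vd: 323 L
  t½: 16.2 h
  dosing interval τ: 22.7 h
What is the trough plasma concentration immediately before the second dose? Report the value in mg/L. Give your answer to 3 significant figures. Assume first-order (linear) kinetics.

1.92 mg/L

C₀ per dose = Dose / Vd = 1640 / 323 = 5.077 mg/L
k = ln2 / t½ = 0.693147 / 16.2 = 0.04279 h⁻¹
Fraction remaining after one interval: r = e^(−kτ) = e^(−0.04279 × 22.7) = 0.3786
Before dose 2, 1 dose has been given (aged 1τ).
C_trough = C₀ × r = 5.077 × 0.3786 = 1.922 mg/L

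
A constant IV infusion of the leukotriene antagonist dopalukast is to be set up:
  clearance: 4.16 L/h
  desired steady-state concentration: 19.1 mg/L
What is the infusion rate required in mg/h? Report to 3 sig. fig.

At steady state, infusion rate R₀ = Css × CL = 19.1 × 4.160 = 79.46 mg/h

79.5 mg/h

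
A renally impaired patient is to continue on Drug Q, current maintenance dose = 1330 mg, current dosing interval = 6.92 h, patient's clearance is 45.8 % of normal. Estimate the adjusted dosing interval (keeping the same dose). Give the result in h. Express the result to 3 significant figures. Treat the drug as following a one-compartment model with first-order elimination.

To keep the same average steady-state level, dosing rate must scale with clearance.
CL ratio = 45.8 / 100 = 0.4580
New interval (same dose) = 6.92 / 0.4580 = 15.11 h

15.1 h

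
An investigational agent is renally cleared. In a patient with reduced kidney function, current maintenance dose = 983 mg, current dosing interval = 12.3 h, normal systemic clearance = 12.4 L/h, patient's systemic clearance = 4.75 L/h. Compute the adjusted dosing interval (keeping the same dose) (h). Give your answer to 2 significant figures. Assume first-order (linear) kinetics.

To keep the same average steady-state level, dosing rate must scale with clearance.
CL ratio = 4.75 / 12.4 = 0.3831
New interval (same dose) = 12.3 / 0.3831 = 32.11 h

32 h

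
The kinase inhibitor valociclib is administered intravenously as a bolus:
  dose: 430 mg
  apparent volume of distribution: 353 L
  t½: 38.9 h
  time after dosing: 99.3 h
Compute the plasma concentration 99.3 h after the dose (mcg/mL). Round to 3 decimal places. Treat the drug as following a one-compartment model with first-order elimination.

C₀ = Dose / Vd = 430.0 / 353 = 1.218 mg/L
k = ln2 / t½ = 0.693147 / 38.9 = 0.01782 h⁻¹
C = C₀ · e^(−k·t) = 1.218 × e^(−0.01782 × 99.3)
  = 1.218 × 0.1704 = 0.2075 mg/L
(0.2075 mg/L = 0.2075 mcg/mL)

0.208 mcg/mL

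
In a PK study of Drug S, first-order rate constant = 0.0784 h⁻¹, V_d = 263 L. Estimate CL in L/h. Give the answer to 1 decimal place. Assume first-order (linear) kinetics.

CL = k × Vd = 0.0784 × 263 = 20.62 L/h

20.6 L/h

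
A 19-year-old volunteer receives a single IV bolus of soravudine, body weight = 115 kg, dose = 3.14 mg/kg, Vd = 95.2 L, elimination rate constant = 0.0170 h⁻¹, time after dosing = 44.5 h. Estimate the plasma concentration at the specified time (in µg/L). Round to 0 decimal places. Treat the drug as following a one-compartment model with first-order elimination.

1780 µg/L

Total dose = 3.14 × 115 = 361.1 mg
C₀ = Dose / Vd = 361.1 / 95.2 = 3.793 mg/L
C = C₀ · e^(−k·t) = 3.793 × e^(−0.01700 × 44.5)
  = 3.793 × 0.4693 = 1.780 mg/L
Convert: 1.780 mg/L × 1000 = 1780 µg/L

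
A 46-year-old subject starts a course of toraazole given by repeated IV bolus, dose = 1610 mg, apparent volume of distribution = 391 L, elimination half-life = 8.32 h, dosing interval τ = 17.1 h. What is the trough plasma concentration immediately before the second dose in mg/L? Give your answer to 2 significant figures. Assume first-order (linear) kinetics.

0.99 mg/L

C₀ per dose = Dose / Vd = 1610 / 391 = 4.118 mg/L
k = ln2 / t½ = 0.693147 / 8.32 = 0.08331 h⁻¹
Fraction remaining after one interval: r = e^(−kτ) = e^(−0.08331 × 17.1) = 0.2406
Before dose 2, 1 dose has been given (aged 1τ).
C_trough = C₀ × r = 4.118 × 0.2406 = 0.9908 mg/L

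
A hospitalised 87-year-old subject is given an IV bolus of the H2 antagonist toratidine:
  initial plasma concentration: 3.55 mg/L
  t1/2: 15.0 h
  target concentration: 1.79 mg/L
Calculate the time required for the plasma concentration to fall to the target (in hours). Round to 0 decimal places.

k = ln2 / t½ = 0.693147 / 15.0 = 0.04621 h⁻¹
t = ln(C₀ / C) / k = ln(3.550 / 1.79) / 0.04621
  = ln(1.983) / 0.04621 = 0.6846 / 0.04621 = 14.81 h

15 h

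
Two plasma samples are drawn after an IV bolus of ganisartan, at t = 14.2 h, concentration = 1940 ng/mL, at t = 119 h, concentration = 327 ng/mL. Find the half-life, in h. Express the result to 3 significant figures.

k = ln(C₁/C₂) / (t₂ − t₁) = ln(1940/327) / (119 − 14.2)
  = 1.780 / 104.8 = 0.01698 h⁻¹
t½ = ln2 / k = 0.693147 / 0.01698 = 40.82 h

40.8 h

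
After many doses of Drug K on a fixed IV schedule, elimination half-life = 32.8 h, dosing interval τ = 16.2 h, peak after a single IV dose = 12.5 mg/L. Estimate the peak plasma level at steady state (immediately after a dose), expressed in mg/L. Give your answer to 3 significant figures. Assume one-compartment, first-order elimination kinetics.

k = ln2 / t½ = 0.693147 / 32.8 = 0.02113 h⁻¹
e^(−kτ) = e^(−0.02113 × 16.2) = 0.7101
Accumulation ratio R = 1 / (1 − e^(−kτ)) = 1 / (1 − 0.7101) = 3.449
Steady-state peak = C₀ × R = 12.5 × 3.449 = 43.11 mg/L

43.1 mg/L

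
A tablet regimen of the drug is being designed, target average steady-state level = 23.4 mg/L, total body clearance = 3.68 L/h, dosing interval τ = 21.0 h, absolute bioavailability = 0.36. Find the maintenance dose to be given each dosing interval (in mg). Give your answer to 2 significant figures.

5000 mg

At steady state, F × (Dose/τ) = Css × CL.
Dose = Css × CL × τ / F = 23.4 × 3.680 × 21.0 / 0.36 = 5023 mg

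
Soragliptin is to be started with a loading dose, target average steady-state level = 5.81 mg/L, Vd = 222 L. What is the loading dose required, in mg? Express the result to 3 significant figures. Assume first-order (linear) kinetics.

LD = Css × Vd = 5.81 × 222 = 1290 mg

1290 mg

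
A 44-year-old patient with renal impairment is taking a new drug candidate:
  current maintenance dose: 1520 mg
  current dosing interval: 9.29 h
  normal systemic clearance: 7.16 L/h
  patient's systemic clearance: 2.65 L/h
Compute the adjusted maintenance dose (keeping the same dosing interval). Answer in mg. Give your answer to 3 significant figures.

To keep the same average steady-state level, dosing rate must scale with clearance.
CL ratio = 2.65 / 7.16 = 0.3701
New dose (same interval) = 1520 × 0.3701 = 562.6 mg

563 mg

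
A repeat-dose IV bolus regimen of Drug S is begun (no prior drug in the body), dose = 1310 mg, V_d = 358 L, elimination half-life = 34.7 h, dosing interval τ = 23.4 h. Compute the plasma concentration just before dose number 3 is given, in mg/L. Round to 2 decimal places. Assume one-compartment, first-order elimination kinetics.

C₀ per dose = Dose / Vd = 1310 / 358 = 3.659 mg/L
k = ln2 / t½ = 0.693147 / 34.7 = 0.01998 h⁻¹
Fraction remaining after one interval: r = e^(−kτ) = e^(−0.01998 × 23.4) = 0.6265
Before dose 3, 2 doses have been given (aged 1τ, 2τ).
C_trough = C₀ × (r + r²) = 3.659 × (0.6265 + 0.3925) = 3.729 mg/L

3.73 mg/L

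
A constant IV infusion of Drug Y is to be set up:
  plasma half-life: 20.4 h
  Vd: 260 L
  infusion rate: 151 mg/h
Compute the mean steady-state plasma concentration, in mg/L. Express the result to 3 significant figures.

k = ln2 / t½ = 0.693147 / 20.4 = 0.03398 h⁻¹
CL = k × Vd = 0.03398 × 260 = 8.835 L/h
At steady state Css = R₀ / CL = 151 / 8.835 = 17.09 mg/L

17.1 mg/L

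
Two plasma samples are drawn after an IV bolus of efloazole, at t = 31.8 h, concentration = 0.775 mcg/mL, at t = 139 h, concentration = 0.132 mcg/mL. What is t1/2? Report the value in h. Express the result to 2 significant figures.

42 h

k = ln(C₁/C₂) / (t₂ − t₁) = ln(0.775/0.132) / (139 − 31.8)
  = 1.770 / 107.2 = 0.01651 h⁻¹
t½ = ln2 / k = 0.693147 / 0.01651 = 41.98 h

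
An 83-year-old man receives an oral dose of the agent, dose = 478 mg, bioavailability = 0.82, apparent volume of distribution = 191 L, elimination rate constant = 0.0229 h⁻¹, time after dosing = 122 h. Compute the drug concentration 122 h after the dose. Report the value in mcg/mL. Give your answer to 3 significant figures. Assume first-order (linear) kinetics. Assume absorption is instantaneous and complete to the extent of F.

Amount reaching circulation = F × Dose = 0.82 × 478.0 = 392.0 mg
C₀ = F·Dose / Vd = 392.0 / 191 = 2.052 mg/L
C = C₀ · e^(−k·t) = 2.052 × e^(−0.02290 × 122)
  = 2.052 × 0.06119 = 0.1256 mg/L
(0.1256 mg/L = 0.1256 mcg/mL)

0.126 mcg/mL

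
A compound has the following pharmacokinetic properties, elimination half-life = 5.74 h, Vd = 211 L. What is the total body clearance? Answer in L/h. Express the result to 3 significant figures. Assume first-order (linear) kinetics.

k = ln2 / t½ = 0.693147 / 5.74 = 0.1208 h⁻¹
CL = k × Vd = 0.1208 × 211 = 25.49 L/h

25.5 L/h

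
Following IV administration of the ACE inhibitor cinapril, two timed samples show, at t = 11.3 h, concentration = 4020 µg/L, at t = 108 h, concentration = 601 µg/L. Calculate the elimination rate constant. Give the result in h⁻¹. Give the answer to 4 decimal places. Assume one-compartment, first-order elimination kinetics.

0.0197 h⁻¹

k = ln(C₁/C₂) / (t₂ − t₁) = ln(4020/601) / (108 − 11.3)
  = 1.900 / 96.70 = 0.01965 h⁻¹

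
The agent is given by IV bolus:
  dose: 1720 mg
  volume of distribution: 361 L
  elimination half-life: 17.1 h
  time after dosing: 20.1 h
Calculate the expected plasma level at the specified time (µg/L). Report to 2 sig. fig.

2100 µg/L

C₀ = Dose / Vd = 1720 / 361 = 4.765 mg/L
k = ln2 / t½ = 0.693147 / 17.1 = 0.04053 h⁻¹
C = C₀ · e^(−k·t) = 4.765 × e^(−0.04053 × 20.1)
  = 4.765 × 0.4428 = 2.110 mg/L
Convert: 2.110 mg/L × 1000 = 2110 µg/L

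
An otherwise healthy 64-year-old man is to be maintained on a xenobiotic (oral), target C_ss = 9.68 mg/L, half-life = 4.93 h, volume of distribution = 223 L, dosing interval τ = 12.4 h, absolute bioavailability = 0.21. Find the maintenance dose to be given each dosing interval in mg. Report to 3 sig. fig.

17900 mg

k = ln2 / t½ = 0.693147 / 4.93 = 0.1406 h⁻¹
CL = k × Vd = 0.1406 × 223 = 31.35 L/h
At steady state, F × (Dose/τ) = Css × CL.
Dose = Css × CL × τ / F = 9.68 × 31.35 × 12.4 / 0.21 = 17920 mg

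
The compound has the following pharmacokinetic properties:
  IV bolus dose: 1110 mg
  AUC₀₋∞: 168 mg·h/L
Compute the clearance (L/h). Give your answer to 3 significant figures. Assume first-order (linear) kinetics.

CL = Dose / AUC = 1110 / 168 = 6.607 L/h

6.61 L/h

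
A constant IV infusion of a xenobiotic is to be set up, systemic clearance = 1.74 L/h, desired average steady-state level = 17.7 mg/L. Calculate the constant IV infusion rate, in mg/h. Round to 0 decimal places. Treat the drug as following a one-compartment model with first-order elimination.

31 mg/h

At steady state, infusion rate R₀ = Css × CL = 17.7 × 1.740 = 30.80 mg/h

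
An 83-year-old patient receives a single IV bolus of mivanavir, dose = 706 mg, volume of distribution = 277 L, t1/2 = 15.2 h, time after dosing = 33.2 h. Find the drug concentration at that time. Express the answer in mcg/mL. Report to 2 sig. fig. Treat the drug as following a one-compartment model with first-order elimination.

0.56 mcg/mL

C₀ = Dose / Vd = 706.0 / 277 = 2.549 mg/L
k = ln2 / t½ = 0.693147 / 15.2 = 0.04560 h⁻¹
C = C₀ · e^(−k·t) = 2.549 × e^(−0.04560 × 33.2)
  = 2.549 × 0.2200 = 0.5608 mg/L
(0.5608 mg/L = 0.5608 mcg/mL)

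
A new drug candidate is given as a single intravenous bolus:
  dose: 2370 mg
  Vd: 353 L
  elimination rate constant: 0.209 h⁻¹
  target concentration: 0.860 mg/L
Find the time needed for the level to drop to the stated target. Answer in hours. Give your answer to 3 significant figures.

9.83 h

C₀ = Dose / Vd = 2370 / 353 = 6.714 mg/L
t = ln(C₀ / C) / k = ln(6.714 / 0.860) / 0.2090
  = ln(7.807) / 0.2090 = 2.055 / 0.2090 = 9.833 h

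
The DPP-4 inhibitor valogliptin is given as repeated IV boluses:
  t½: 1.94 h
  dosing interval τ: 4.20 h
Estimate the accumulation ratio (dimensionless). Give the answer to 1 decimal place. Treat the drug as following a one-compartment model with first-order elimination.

k = ln2 / t½ = 0.693147 / 1.94 = 0.3573 h⁻¹
e^(−kτ) = e^(−0.3573 × 4.20) = 0.2230
Accumulation ratio R = 1 / (1 − e^(−kτ)) = 1 / (1 − 0.2230) = 1.287

1.3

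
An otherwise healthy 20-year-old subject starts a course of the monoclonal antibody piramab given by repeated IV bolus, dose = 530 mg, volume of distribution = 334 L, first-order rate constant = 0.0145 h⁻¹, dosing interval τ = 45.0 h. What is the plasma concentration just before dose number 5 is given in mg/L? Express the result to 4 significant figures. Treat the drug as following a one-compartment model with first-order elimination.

C₀ per dose = Dose / Vd = 530 / 334 = 1.587 mg/L
Fraction remaining after one interval: r = e^(−kτ) = e^(−0.01450 × 45.0) = 0.5207
Before dose 5, 4 doses have been given (aged 1τ, 2τ, 3τ, 4τ).
C_trough = C₀ × (r + r² + … + r^4) = C₀ × r(1−r^4)/(1−r)
        = 1.587 × 0.5207 × (1 − 0.07351) / (1 − 0.5207) = 1.597 mg/L

1.597 mg/L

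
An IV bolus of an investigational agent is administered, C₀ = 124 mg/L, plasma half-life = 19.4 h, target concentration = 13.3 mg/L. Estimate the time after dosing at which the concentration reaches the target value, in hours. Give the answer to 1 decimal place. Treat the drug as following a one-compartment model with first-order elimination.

k = ln2 / t½ = 0.693147 / 19.4 = 0.03573 h⁻¹
t = ln(C₀ / C) / k = ln(124.0 / 13.3) / 0.03573
  = ln(9.323) / 0.03573 = 2.232 / 0.03573 = 62.47 h

62.5 h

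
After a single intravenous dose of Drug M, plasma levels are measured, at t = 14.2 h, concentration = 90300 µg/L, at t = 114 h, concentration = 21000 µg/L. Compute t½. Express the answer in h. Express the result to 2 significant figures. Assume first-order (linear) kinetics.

k = ln(C₁/C₂) / (t₂ − t₁) = ln(90300/21000) / (114 − 14.2)
  = 1.459 / 99.80 = 0.01462 h⁻¹
t½ = ln2 / k = 0.693147 / 0.01462 = 47.41 h

47 h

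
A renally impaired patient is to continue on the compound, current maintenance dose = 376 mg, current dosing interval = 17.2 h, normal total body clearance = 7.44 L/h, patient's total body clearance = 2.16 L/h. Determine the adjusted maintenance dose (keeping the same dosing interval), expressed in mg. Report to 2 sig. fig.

To keep the same average steady-state level, dosing rate must scale with clearance.
CL ratio = 2.16 / 7.44 = 0.2903
New dose (same interval) = 376 × 0.2903 = 109.2 mg

110 mg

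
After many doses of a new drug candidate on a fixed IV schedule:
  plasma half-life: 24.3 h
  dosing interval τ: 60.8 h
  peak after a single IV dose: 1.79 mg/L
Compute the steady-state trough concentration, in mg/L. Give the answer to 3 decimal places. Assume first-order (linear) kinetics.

k = ln2 / t½ = 0.693147 / 24.3 = 0.02852 h⁻¹
e^(−kτ) = e^(−0.02852 × 60.8) = 0.1766
Accumulation ratio R = 1 / (1 − e^(−kτ)) = 1 / (1 − 0.1766) = 1.214
Steady-state trough = C₀ × R × e^(−kτ) = 1.79 × 1.214 × 0.1766 = 0.3838 mg/L

0.384 mg/L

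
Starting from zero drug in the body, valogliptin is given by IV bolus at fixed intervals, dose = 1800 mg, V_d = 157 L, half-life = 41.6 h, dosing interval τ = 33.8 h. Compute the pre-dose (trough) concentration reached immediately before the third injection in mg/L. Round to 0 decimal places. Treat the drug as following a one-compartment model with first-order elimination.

C₀ per dose = Dose / Vd = 1800 / 157 = 11.46 mg/L
k = ln2 / t½ = 0.693147 / 41.6 = 0.01666 h⁻¹
Fraction remaining after one interval: r = e^(−kτ) = e^(−0.01666 × 33.8) = 0.5694
Before dose 3, 2 doses have been given (aged 1τ, 2τ).
C_trough = C₀ × (r + r²) = 11.46 × (0.5694 + 0.3242) = 10.24 mg/L

10 mg/L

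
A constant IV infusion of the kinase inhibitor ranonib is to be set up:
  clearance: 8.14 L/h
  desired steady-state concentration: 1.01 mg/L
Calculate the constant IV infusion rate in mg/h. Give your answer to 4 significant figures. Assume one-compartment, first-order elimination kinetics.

8.221 mg/h

At steady state, infusion rate R₀ = Css × CL = 1.01 × 8.140 = 8.221 mg/h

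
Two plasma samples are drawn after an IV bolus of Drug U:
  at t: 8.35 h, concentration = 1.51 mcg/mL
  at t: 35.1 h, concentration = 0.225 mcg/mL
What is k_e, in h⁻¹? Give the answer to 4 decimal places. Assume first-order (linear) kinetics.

0.0712 h⁻¹

k = ln(C₁/C₂) / (t₂ − t₁) = ln(1.51/0.225) / (35.1 − 8.35)
  = 1.904 / 26.75 = 0.07118 h⁻¹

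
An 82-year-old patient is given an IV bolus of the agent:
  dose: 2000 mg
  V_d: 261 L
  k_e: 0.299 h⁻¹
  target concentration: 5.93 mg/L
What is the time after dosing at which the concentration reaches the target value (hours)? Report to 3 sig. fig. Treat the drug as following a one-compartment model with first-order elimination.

C₀ = Dose / Vd = 2000 / 261 = 7.663 mg/L
t = ln(C₀ / C) / k = ln(7.663 / 5.93) / 0.2990
  = ln(1.292) / 0.2990 = 0.2562 / 0.2990 = 0.8569 h

0.857 h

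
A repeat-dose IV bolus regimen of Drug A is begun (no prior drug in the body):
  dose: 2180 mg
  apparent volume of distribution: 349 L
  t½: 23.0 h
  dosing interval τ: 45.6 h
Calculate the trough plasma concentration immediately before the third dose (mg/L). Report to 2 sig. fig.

C₀ per dose = Dose / Vd = 2180 / 349 = 6.246 mg/L
k = ln2 / t½ = 0.693147 / 23.0 = 0.03014 h⁻¹
Fraction remaining after one interval: r = e^(−kτ) = e^(−0.03014 × 45.6) = 0.2530
Before dose 3, 2 doses have been given (aged 1τ, 2τ).
C_trough = C₀ × (r + r²) = 6.246 × (0.2530 + 0.06401) = 1.980 mg/L

2.0 mg/L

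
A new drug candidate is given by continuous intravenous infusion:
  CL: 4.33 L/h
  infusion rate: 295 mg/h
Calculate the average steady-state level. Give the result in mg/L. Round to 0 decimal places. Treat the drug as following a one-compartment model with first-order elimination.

68 mg/L

At steady state Css = R₀ / CL = 295 / 4.330 = 68.13 mg/L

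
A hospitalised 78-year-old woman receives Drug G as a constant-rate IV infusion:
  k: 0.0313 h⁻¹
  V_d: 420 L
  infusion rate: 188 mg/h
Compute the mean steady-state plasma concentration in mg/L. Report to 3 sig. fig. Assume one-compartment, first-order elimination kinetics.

14.3 mg/L

CL = k × Vd = 0.03130 × 420 = 13.15 L/h
At steady state Css = R₀ / CL = 188 / 13.15 = 14.30 mg/L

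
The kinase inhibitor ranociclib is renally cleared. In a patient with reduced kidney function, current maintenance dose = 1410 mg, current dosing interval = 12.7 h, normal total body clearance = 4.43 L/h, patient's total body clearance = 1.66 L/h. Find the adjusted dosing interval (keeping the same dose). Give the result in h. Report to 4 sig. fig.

To keep the same average steady-state level, dosing rate must scale with clearance.
CL ratio = 1.66 / 4.43 = 0.3747
New interval (same dose) = 12.7 / 0.3747 = 33.89 h

33.89 h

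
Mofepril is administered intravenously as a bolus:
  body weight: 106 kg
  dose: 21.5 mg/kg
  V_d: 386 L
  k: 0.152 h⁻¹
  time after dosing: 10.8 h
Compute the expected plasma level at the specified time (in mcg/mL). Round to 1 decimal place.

Total dose = 21.5 × 106 = 2279 mg
C₀ = Dose / Vd = 2279 / 386 = 5.904 mg/L
C = C₀ · e^(−k·t) = 5.904 × e^(−0.1520 × 10.8)
  = 5.904 × 0.1937 = 1.144 mg/L
(1.144 mg/L = 1.144 mcg/mL)

1.1 mcg/mL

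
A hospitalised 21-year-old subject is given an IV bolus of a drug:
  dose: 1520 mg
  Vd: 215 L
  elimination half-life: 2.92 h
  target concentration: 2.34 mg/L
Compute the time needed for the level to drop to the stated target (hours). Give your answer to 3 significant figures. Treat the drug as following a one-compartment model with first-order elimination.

4.66 h

C₀ = Dose / Vd = 1520 / 215 = 7.070 mg/L
k = ln2 / t½ = 0.693147 / 2.92 = 0.2374 h⁻¹
t = ln(C₀ / C) / k = ln(7.070 / 2.34) / 0.2374
  = ln(3.021) / 0.2374 = 1.106 / 0.2374 = 4.659 h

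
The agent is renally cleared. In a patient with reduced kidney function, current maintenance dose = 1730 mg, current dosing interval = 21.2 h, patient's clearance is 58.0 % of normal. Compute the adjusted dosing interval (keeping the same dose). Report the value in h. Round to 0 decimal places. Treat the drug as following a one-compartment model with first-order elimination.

To keep the same average steady-state level, dosing rate must scale with clearance.
CL ratio = 58.0 / 100 = 0.5800
New interval (same dose) = 21.2 / 0.5800 = 36.55 h

37 h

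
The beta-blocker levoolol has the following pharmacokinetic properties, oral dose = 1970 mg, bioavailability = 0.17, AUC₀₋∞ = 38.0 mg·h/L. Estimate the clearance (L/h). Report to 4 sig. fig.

CL = F·Dose / AUC = 0.17 × 1970 / 38.0 = 8.813 L/h

8.813 L/h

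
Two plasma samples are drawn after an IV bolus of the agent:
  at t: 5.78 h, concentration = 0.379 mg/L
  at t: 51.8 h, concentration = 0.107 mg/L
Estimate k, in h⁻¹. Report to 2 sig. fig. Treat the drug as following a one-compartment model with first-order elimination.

0.027 h⁻¹

k = ln(C₁/C₂) / (t₂ − t₁) = ln(0.379/0.107) / (51.8 − 5.78)
  = 1.265 / 46.02 = 0.02749 h⁻¹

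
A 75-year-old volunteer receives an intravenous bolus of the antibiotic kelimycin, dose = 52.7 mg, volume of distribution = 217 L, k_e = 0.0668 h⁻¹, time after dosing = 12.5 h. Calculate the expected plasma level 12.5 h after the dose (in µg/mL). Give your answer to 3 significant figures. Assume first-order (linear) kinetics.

0.105 µg/mL

C₀ = Dose / Vd = 52.70 / 217 = 0.2429 mg/L
C = C₀ · e^(−k·t) = 0.2429 × e^(−0.06680 × 12.5)
  = 0.2429 × 0.4339 = 0.1054 mg/L
(0.1054 mg/L = 0.1054 µg/mL)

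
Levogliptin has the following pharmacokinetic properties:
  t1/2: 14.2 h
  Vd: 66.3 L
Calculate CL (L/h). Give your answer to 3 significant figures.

3.24 L/h

k = ln2 / t½ = 0.693147 / 14.2 = 0.04881 h⁻¹
CL = k × Vd = 0.04881 × 66.3 = 3.236 L/h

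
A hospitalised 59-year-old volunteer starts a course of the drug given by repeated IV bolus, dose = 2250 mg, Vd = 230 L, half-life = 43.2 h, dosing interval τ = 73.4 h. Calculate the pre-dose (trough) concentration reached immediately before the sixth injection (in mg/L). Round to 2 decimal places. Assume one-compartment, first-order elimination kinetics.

4.34 mg/L

C₀ per dose = Dose / Vd = 2250 / 230 = 9.783 mg/L
k = ln2 / t½ = 0.693147 / 43.2 = 0.01605 h⁻¹
Fraction remaining after one interval: r = e^(−kτ) = e^(−0.01605 × 73.4) = 0.3079
Before dose 6, 5 doses have been given (aged 1τ, 2τ, 3τ, 4τ, 5τ).
C_trough = C₀ × (r + r² + … + r^5) = C₀ × r(1−r^5)/(1−r)
        = 9.783 × 0.3079 × (1 − 0.002767) / (1 − 0.3079) = 4.340 mg/L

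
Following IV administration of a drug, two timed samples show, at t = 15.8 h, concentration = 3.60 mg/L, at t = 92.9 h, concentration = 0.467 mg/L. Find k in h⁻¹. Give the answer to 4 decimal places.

k = ln(C₁/C₂) / (t₂ − t₁) = ln(3.60/0.467) / (92.9 − 15.8)
  = 2.042 / 77.10 = 0.02649 h⁻¹

0.0265 h⁻¹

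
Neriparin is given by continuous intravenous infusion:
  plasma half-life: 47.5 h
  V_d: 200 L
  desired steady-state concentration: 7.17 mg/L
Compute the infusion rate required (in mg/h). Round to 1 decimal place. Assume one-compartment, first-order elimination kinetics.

k = ln2 / t½ = 0.693147 / 47.5 = 0.01459 h⁻¹
CL = k × Vd = 0.01459 × 200 = 2.918 L/h
At steady state, infusion rate R₀ = Css × CL = 7.17 × 2.918 = 20.92 mg/h

20.9 mg/h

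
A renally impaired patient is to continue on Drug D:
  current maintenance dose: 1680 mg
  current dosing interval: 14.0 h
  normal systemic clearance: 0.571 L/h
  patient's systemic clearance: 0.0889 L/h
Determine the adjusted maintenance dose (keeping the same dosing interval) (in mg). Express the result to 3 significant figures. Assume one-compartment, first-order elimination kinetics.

To keep the same average steady-state level, dosing rate must scale with clearance.
CL ratio = 0.0889 / 0.571 = 0.1557
New dose (same interval) = 1680 × 0.1557 = 261.6 mg

262 mg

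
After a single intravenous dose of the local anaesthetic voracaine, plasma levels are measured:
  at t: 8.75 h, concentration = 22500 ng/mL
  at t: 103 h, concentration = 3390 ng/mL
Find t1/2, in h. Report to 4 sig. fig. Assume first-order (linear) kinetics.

k = ln(C₁/C₂) / (t₂ − t₁) = ln(22500/3390) / (103 − 8.75)
  = 1.893 / 94.25 = 0.02008 h⁻¹
t½ = ln2 / k = 0.693147 / 0.02008 = 34.52 h

34.52 h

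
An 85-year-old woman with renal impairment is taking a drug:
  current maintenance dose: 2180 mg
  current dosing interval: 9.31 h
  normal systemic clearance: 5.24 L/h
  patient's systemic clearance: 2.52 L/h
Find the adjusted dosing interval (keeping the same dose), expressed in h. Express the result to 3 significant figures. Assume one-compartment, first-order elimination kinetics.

To keep the same average steady-state level, dosing rate must scale with clearance.
CL ratio = 2.52 / 5.24 = 0.4809
New interval (same dose) = 9.31 / 0.4809 = 19.36 h

19.4 h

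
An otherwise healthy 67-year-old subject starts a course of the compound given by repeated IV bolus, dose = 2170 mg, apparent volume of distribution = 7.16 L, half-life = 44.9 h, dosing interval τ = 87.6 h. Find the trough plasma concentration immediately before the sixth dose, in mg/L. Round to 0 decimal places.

C₀ per dose = Dose / Vd = 2170 / 7.16 = 303.1 mg/L
k = ln2 / t½ = 0.693147 / 44.9 = 0.01544 h⁻¹
Fraction remaining after one interval: r = e^(−kτ) = e^(−0.01544 × 87.6) = 0.2586
Before dose 6, 5 doses have been given (aged 1τ, 2τ, 3τ, 4τ, 5τ).
C_trough = C₀ × (r + r² + … + r^5) = C₀ × r(1−r^5)/(1−r)
        = 303.1 × 0.2586 × (1 − 0.001156) / (1 − 0.2586) = 105.6 mg/L

106 mg/L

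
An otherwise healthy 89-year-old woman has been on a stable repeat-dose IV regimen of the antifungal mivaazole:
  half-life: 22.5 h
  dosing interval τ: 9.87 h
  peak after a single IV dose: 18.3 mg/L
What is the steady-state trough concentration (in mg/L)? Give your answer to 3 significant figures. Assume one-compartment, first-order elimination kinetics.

k = ln2 / t½ = 0.693147 / 22.5 = 0.03081 h⁻¹
e^(−kτ) = e^(−0.03081 × 9.87) = 0.7378
Accumulation ratio R = 1 / (1 − e^(−kτ)) = 1 / (1 − 0.7378) = 3.814
Steady-state trough = C₀ × R × e^(−kτ) = 18.3 × 3.814 × 0.7378 = 51.50 mg/L

51.5 mg/L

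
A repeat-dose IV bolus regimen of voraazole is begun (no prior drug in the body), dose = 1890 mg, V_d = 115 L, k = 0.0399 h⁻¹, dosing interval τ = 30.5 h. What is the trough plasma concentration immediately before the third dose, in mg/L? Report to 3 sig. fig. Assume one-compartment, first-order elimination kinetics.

6.31 mg/L

C₀ per dose = Dose / Vd = 1890 / 115 = 16.43 mg/L
Fraction remaining after one interval: r = e^(−kτ) = e^(−0.03990 × 30.5) = 0.2961
Before dose 3, 2 doses have been given (aged 1τ, 2τ).
C_trough = C₀ × (r + r²) = 16.43 × (0.2961 + 0.08768) = 6.306 mg/L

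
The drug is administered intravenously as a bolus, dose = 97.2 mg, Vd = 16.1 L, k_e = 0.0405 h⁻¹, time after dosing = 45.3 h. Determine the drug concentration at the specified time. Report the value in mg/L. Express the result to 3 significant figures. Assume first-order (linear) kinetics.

0.964 mg/L

C₀ = Dose / Vd = 97.20 / 16.1 = 6.037 mg/L
C = C₀ · e^(−k·t) = 6.037 × e^(−0.04050 × 45.3)
  = 6.037 × 0.1597 = 0.9641 mg/L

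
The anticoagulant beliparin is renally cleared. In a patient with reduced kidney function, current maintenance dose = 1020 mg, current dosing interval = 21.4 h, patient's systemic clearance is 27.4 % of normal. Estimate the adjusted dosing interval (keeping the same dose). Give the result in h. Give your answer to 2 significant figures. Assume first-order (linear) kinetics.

78 h

To keep the same average steady-state level, dosing rate must scale with clearance.
CL ratio = 27.4 / 100 = 0.2740
New interval (same dose) = 21.4 / 0.2740 = 78.10 h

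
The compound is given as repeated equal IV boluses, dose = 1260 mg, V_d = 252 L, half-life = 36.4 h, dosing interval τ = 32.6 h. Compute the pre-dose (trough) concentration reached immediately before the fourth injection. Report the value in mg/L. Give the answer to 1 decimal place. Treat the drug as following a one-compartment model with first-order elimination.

C₀ per dose = Dose / Vd = 1260 / 252 = 5.000 mg/L
k = ln2 / t½ = 0.693147 / 36.4 = 0.01904 h⁻¹
Fraction remaining after one interval: r = e^(−kτ) = e^(−0.01904 × 32.6) = 0.5376
Before dose 4, 3 doses have been given (aged 1τ, 2τ, 3τ).
C_trough = C₀ × (r + r² + … + r^3) = C₀ × r(1−r^3)/(1−r)
        = 5.000 × 0.5376 × (1 − 0.1554) / (1 − 0.5376) = 4.910 mg/L

4.9 mg/L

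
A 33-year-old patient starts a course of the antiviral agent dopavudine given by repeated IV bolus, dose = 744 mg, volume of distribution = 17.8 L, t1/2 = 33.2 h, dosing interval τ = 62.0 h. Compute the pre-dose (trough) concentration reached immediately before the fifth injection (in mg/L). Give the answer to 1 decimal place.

15.7 mg/L

C₀ per dose = Dose / Vd = 744 / 17.8 = 41.80 mg/L
k = ln2 / t½ = 0.693147 / 33.2 = 0.02088 h⁻¹
Fraction remaining after one interval: r = e^(−kτ) = e^(−0.02088 × 62.0) = 0.2740
Before dose 5, 4 doses have been given (aged 1τ, 2τ, 3τ, 4τ).
C_trough = C₀ × (r + r² + … + r^4) = C₀ × r(1−r^4)/(1−r)
        = 41.80 × 0.2740 × (1 − 0.005636) / (1 − 0.2740) = 15.69 mg/L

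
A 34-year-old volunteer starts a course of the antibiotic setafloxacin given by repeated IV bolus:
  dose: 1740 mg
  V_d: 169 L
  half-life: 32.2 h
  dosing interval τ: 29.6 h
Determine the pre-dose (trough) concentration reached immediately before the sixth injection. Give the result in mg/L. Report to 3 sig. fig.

11.1 mg/L

C₀ per dose = Dose / Vd = 1740 / 169 = 10.30 mg/L
k = ln2 / t½ = 0.693147 / 32.2 = 0.02153 h⁻¹
Fraction remaining after one interval: r = e^(−kτ) = e^(−0.02153 × 29.6) = 0.5287
Before dose 6, 5 doses have been given (aged 1τ, 2τ, 3τ, 4τ, 5τ).
C_trough = C₀ × (r + r² + … + r^5) = C₀ × r(1−r^5)/(1−r)
        = 10.30 × 0.5287 × (1 − 0.04131) / (1 − 0.5287) = 11.08 mg/L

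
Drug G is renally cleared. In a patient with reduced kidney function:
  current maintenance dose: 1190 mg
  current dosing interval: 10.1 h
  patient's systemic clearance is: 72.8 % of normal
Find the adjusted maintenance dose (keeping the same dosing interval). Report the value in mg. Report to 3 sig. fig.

866 mg

To keep the same average steady-state level, dosing rate must scale with clearance.
CL ratio = 72.8 / 100 = 0.7280
New dose (same interval) = 1190 × 0.7280 = 866.3 mg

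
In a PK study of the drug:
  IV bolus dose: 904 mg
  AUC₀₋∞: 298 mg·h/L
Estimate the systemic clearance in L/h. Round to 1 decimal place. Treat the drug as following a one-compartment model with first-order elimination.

CL = Dose / AUC = 904 / 298 = 3.034 L/h

3.0 L/h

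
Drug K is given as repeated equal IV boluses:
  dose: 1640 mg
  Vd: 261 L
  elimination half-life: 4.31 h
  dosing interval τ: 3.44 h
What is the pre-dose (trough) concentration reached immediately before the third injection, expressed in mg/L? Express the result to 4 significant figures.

C₀ per dose = Dose / Vd = 1640 / 261 = 6.284 mg/L
k = ln2 / t½ = 0.693147 / 4.31 = 0.1608 h⁻¹
Fraction remaining after one interval: r = e^(−kτ) = e^(−0.1608 × 3.44) = 0.5751
Before dose 3, 2 doses have been given (aged 1τ, 2τ).
C_trough = C₀ × (r + r²) = 6.284 × (0.5751 + 0.3307) = 5.692 mg/L

5.692 mg/L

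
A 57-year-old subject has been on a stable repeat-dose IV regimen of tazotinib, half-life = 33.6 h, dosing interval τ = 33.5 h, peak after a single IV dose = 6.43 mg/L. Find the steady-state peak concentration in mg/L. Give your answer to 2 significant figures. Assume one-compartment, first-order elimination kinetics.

k = ln2 / t½ = 0.693147 / 33.6 = 0.02063 h⁻¹
e^(−kτ) = e^(−0.02063 × 33.5) = 0.5010
Accumulation ratio R = 1 / (1 − e^(−kτ)) = 1 / (1 − 0.5010) = 2.004
Steady-state peak = C₀ × R = 6.43 × 2.004 = 12.89 mg/L

13 mg/L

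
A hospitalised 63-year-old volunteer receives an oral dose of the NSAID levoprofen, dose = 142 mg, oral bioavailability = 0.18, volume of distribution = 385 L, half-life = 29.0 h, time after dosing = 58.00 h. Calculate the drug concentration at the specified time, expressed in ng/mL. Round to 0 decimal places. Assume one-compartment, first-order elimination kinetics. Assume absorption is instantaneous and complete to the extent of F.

Amount reaching circulation = F × Dose = 0.18 × 142.0 = 25.56 mg
C₀ = F·Dose / Vd = 25.56 / 385 = 0.06639 mg/L
k = ln2 / t½ = 0.693147 / 29.0 = 0.02390 h⁻¹
t / t½ = 58.00 / 29.0 = 2 half-lives
C = C₀ × (1/2)^2 = 0.06639 × 0.2500 = 0.01660 mg/L
Convert: 0.01660 mg/L × 1000 = 16.60 ng/mL

17 ng/mL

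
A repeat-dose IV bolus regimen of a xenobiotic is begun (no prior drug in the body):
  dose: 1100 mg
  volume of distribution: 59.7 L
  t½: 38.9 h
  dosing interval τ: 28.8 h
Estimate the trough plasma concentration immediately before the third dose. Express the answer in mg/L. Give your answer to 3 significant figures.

17.6 mg/L

C₀ per dose = Dose / Vd = 1100 / 59.7 = 18.43 mg/L
k = ln2 / t½ = 0.693147 / 38.9 = 0.01782 h⁻¹
Fraction remaining after one interval: r = e^(−kτ) = e^(−0.01782 × 28.8) = 0.5986
Before dose 3, 2 doses have been given (aged 1τ, 2τ).
C_trough = C₀ × (r + r²) = 18.43 × (0.5986 + 0.3583) = 17.64 mg/L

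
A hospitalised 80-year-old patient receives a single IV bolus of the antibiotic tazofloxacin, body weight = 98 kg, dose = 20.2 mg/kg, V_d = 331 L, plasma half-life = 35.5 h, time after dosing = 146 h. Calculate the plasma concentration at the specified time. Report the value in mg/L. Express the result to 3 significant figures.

0.346 mg/L

Total dose = 20.2 × 98 = 1980 mg
C₀ = Dose / Vd = 1980 / 331 = 5.982 mg/L
k = ln2 / t½ = 0.693147 / 35.5 = 0.01953 h⁻¹
C = C₀ · e^(−k·t) = 5.982 × e^(−0.01953 × 146)
  = 5.982 × 0.05776 = 0.3455 mg/L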